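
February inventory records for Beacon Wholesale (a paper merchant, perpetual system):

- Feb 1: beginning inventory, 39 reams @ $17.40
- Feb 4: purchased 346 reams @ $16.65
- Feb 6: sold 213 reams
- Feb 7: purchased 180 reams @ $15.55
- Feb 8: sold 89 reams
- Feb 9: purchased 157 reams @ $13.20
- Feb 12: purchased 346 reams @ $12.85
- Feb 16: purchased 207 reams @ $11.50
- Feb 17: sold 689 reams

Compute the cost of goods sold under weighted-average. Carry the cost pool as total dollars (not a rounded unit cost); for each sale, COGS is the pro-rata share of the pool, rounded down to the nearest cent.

After Feb 1: 39 on hand, pool $678.60 (≈ $17.4000 each)
After Feb 4: 385 on hand, pool $6,439.50 (≈ $16.7260 each)
Feb 6, sell 213: 213/385 × $6,439.50 → $3,562.63
After Feb 7: 352 on hand, pool $5,675.87 (≈ $16.1246 each)
Feb 8, sell 89: 89/352 × $5,675.87 → $1,435.09
After Feb 9: 420 on hand, pool $6,313.18 (≈ $15.0314 each)
After Feb 12: 766 on hand, pool $10,759.28 (≈ $14.0461 each)
After Feb 16: 973 on hand, pool $13,139.78 (≈ $13.5044 each)
Feb 17, sell 689: 689/973 × $13,139.78 → $9,304.53
Total COGS = $3,562.63 + $1,435.09 + $9,304.53 = $14,302.25
Ending inventory (cost pool remaining) = $3,835.25

COGS = $14,302.25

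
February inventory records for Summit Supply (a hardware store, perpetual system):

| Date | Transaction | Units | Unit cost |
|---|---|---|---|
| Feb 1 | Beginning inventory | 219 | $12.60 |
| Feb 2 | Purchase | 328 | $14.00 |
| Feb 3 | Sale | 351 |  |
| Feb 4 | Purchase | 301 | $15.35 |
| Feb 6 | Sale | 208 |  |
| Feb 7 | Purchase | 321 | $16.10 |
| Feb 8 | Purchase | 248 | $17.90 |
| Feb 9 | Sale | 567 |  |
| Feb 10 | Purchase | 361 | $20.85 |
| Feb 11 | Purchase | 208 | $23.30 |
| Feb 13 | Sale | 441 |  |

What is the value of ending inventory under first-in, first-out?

Feb 3, 351 sold [FIFO — oldest first]: 219 @ $12.60 + 132 @ $14.00 = $4,607.40
Feb 6, 208 sold [FIFO — oldest first]: 196 @ $14.00 + 12 @ $15.35 = $2,928.20
Feb 9, 567 sold [FIFO — oldest first]: 289 @ $15.35 + 278 @ $16.10 = $8,911.95
Feb 13, 441 sold [FIFO — oldest first]: 43 @ $16.10 + 248 @ $17.90 + 150 @ $20.85 = $8,259.00
Total COGS = $4,607.40 + $2,928.20 + $8,911.95 + $8,259.00 = $24,706.55
Ending inventory: 211 @ $20.85 + 208 @ $23.30 = $9,245.75
Check: goods available $33,952.30 = COGS $24,706.55 + ending $9,245.75

Ending inventory = $9,245.75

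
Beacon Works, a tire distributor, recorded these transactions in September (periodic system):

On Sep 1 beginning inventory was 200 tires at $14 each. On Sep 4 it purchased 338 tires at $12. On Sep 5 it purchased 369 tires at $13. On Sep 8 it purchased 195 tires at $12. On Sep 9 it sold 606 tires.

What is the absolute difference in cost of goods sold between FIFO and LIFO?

$99

FIFO COGS: 200 @ $14 + 338 @ $12 + 68 @ $13 = $7,740
LIFO COGS: 195 @ $12 + 369 @ $13 + 42 @ $12 = $7,641
Difference = |$7,740 − $7,641| = $99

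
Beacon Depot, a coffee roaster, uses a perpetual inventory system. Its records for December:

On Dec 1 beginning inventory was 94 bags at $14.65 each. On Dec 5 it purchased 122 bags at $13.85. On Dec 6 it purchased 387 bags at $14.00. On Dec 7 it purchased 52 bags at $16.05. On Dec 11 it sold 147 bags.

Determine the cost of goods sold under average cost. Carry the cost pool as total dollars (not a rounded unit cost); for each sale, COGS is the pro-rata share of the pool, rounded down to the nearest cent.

After Dec 1: 94 on hand, pool $1,377.10 (≈ $14.6500 each)
After Dec 5: 216 on hand, pool $3,066.80 (≈ $14.1981 each)
After Dec 6: 603 on hand, pool $8,484.80 (≈ $14.0710 each)
After Dec 7: 655 on hand, pool $9,319.40 (≈ $14.2281 each)
Dec 11, sell 147: 147/655 × $9,319.40 → $2,091.52
Ending inventory (cost pool remaining) = $7,227.88
Check: goods available $9,319.40 = COGS $2,091.52 + ending $7,227.88

COGS = $2,091.52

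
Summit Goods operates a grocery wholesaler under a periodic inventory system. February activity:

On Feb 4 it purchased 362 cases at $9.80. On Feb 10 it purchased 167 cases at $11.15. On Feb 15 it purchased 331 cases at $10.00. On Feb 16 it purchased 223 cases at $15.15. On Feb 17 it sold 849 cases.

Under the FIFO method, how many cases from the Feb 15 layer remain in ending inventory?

Feb 17, 849 sold [FIFO — oldest first]: 362 @ $9.80 + 167 @ $11.15 + 320 @ $10.00 = $8,609.65
Ending inventory: 11 @ $10.00 + 223 @ $15.15 = $3,488.45
Check: goods available $12,098.10 = COGS $8,609.65 + ending $3,488.45

11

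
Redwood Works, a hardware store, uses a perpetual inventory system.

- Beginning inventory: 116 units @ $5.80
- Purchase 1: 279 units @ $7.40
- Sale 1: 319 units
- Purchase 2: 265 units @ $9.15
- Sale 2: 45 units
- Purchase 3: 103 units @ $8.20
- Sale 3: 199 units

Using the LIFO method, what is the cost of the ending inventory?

Sale 1 (319) [LIFO — newest first]: 279 @ $7.40 + 40 @ $5.80 = $2,296.60
Sale 2 (45) [LIFO — newest first]: 45 @ $9.15 = $411.75
Sale 3 (199) [LIFO — newest first]: 103 @ $8.20 + 96 @ $9.15 = $1,723.00
Total COGS = $2,296.60 + $411.75 + $1,723.00 = $4,431.35
Ending inventory: 76 @ $5.80 + 124 @ $9.15 = $1,575.40

Ending inventory = $1,575.40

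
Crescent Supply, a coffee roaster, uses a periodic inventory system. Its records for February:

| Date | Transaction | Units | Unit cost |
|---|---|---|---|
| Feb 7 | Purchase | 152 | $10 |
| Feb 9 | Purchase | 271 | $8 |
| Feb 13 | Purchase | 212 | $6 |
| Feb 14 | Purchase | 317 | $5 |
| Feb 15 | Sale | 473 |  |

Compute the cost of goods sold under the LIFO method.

Feb 15, 473 sold [LIFO — newest first]: 317 @ $5 + 156 @ $6 = $2,521
Ending inventory: 152 @ $10 + 271 @ $8 + 56 @ $6 = $4,024

COGS = $2,521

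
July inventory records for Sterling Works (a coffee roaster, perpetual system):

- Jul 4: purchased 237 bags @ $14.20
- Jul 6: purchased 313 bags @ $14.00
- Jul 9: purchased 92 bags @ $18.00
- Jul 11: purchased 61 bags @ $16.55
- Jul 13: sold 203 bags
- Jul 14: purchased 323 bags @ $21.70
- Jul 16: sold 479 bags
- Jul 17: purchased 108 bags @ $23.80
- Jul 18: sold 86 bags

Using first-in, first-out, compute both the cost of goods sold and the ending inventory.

COGS = $11,823.45; ending inventory = $8,169.00

Jul 13, 203 sold [FIFO — oldest first]: 203 @ $14.20 = $2,882.60
Jul 16, 479 sold [FIFO — oldest first]: 34 @ $14.20 + 313 @ $14.00 + 92 @ $18.00 + 40 @ $16.55 = $7,182.80
Jul 18, 86 sold [FIFO — oldest first]: 21 @ $16.55 + 65 @ $21.70 = $1,758.05
Total COGS = $2,882.60 + $7,182.80 + $1,758.05 = $11,823.45
Ending inventory: 258 @ $21.70 + 108 @ $23.80 = $8,169.00
Check: goods available $19,992.45 = COGS $11,823.45 + ending $8,169.00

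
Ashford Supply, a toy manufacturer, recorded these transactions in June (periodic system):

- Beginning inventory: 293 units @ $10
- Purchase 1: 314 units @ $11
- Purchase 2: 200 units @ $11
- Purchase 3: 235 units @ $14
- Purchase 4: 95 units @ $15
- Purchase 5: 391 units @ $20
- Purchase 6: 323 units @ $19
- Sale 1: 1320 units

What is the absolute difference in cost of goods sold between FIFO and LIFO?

$4,749

FIFO COGS: 293 @ $10 + 314 @ $11 + 200 @ $11 + 235 @ $14 + 95 @ $15 + 183 @ $20 = $16,959
LIFO COGS: 323 @ $19 + 391 @ $20 + 95 @ $15 + 235 @ $14 + 200 @ $11 + 76 @ $11 = $21,708
Difference = |$16,959 − $21,708| = $4,749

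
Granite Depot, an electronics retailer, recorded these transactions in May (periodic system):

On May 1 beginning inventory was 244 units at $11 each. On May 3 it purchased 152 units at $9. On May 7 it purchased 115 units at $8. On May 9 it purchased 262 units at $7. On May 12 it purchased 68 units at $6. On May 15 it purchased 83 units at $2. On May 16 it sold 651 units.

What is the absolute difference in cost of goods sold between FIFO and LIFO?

$1,517

FIFO COGS: 244 @ $11 + 152 @ $9 + 115 @ $8 + 140 @ $7 = $5,952
LIFO COGS: 83 @ $2 + 68 @ $6 + 262 @ $7 + 115 @ $8 + 123 @ $9 = $4,435
Difference = |$5,952 − $4,435| = $1,517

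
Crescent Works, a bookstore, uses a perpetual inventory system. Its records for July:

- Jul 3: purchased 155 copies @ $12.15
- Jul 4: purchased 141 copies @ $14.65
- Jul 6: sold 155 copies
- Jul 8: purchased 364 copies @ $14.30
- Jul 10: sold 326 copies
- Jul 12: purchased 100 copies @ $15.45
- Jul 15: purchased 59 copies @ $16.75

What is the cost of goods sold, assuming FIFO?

Jul 6, 155 sold [FIFO — oldest first]: 155 @ $12.15 = $1,883.25
Jul 10, 326 sold [FIFO — oldest first]: 141 @ $14.65 + 185 @ $14.30 = $4,711.15
Total COGS = $1,883.25 + $4,711.15 = $6,594.40
Ending inventory: 179 @ $14.30 + 100 @ $15.45 + 59 @ $16.75 = $5,092.95

COGS = $6,594.40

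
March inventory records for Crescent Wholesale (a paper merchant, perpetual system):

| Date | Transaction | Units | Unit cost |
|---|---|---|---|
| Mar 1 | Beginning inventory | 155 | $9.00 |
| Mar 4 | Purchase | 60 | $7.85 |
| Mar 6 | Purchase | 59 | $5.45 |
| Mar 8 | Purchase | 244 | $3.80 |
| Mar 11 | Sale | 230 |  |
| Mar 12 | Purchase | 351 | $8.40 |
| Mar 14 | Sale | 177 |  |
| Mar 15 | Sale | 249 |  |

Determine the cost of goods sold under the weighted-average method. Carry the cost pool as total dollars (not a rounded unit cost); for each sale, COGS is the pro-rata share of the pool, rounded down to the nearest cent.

After Mar 1: 155 on hand, pool $1,395.00 (≈ $9.0000 each)
After Mar 4: 215 on hand, pool $1,866.00 (≈ $8.6791 each)
After Mar 6: 274 on hand, pool $2,187.55 (≈ $7.9838 each)
After Mar 8: 518 on hand, pool $3,114.75 (≈ $6.0130 each)
Mar 11, sell 230: 230/518 × $3,114.75 → $1,382.99
After Mar 12: 639 on hand, pool $4,680.16 (≈ $7.3242 each)
Mar 14, sell 177: 177/639 × $4,680.16 → $1,296.38
Mar 15, sell 249: 249/462 × $3,383.78 → $1,823.72
Total COGS = $1,382.99 + $1,296.38 + $1,823.72 = $4,503.09
Ending inventory (cost pool remaining) = $1,560.06
Check: goods available $6,063.15 = COGS $4,503.09 + ending $1,560.06

COGS = $4,503.09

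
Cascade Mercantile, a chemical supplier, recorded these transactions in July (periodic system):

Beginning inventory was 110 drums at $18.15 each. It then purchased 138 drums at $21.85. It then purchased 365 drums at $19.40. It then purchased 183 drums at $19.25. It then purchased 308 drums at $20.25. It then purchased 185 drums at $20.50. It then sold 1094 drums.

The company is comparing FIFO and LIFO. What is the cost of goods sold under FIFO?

FIFO COGS: 110 @ $18.15 + 138 @ $21.85 + 365 @ $19.40 + 183 @ $19.25 + 298 @ $20.25 = $21,650.05
LIFO COGS: 185 @ $20.50 + 308 @ $20.25 + 183 @ $19.25 + 365 @ $19.40 + 53 @ $21.85 = $21,791.30

COGS = $21,650.05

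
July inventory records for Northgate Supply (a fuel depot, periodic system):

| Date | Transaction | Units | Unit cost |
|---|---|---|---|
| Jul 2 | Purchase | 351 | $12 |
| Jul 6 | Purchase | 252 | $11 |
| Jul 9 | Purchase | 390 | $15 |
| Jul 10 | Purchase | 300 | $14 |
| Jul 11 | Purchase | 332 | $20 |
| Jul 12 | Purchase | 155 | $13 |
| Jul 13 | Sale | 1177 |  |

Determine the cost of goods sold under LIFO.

COGS = $18,705

Jul 13, 1177 sold [LIFO — newest first]: 155 @ $13 + 332 @ $20 + 300 @ $14 + 390 @ $15 = $18,705
Ending inventory: 351 @ $12 + 252 @ $11 = $6,984
Check: goods available $25,689 = COGS $18,705 + ending $6,984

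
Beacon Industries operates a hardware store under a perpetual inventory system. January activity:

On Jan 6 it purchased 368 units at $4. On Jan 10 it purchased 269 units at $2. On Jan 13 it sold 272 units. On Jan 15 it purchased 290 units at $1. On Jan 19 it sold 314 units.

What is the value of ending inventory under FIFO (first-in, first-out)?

Jan 13, 272 sold [FIFO — oldest first]: 272 @ $4 = $1,088
Jan 19, 314 sold [FIFO — oldest first]: 96 @ $4 + 218 @ $2 = $820
Total COGS = $1,088 + $820 = $1,908
Ending inventory: 51 @ $2 + 290 @ $1 = $392
Check: goods available $2,300 = COGS $1,908 + ending $392

Ending inventory = $392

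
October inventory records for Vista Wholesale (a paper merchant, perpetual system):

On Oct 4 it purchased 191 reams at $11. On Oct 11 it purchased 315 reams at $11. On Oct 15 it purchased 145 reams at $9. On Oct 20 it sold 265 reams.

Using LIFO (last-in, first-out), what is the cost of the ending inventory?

Oct 20, 265 sold [LIFO — newest first]: 145 @ $9 + 120 @ $11 = $2,625
Ending inventory: 191 @ $11 + 195 @ $11 = $4,246
Check: goods available $6,871 = COGS $2,625 + ending $4,246

Ending inventory = $4,246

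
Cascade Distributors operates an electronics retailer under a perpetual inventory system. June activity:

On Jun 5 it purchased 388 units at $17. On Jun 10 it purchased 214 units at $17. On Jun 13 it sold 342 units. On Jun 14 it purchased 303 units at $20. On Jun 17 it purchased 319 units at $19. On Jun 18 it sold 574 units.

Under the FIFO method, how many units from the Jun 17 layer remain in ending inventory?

308

Jun 13, 342 sold [FIFO — oldest first]: 342 @ $17 = $5,814
Jun 18, 574 sold [FIFO — oldest first]: 46 @ $17 + 214 @ $17 + 303 @ $20 + 11 @ $19 = $10,689
Total COGS = $5,814 + $10,689 = $16,503
Ending inventory: 308 @ $19 = $5,852
Check: goods available $22,355 = COGS $16,503 + ending $5,852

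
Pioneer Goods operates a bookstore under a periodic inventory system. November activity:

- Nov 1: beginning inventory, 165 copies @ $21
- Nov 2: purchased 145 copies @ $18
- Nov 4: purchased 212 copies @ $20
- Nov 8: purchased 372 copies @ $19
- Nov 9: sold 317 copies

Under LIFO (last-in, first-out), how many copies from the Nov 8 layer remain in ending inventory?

Nov 9, 317 sold [LIFO — newest first]: 317 @ $19 = $6,023
Ending inventory: 165 @ $21 + 145 @ $18 + 212 @ $20 + 55 @ $19 = $11,360

55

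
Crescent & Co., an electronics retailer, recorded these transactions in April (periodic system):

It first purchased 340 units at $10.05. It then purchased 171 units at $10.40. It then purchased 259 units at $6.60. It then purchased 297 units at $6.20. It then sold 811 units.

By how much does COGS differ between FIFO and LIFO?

$985.60

FIFO COGS: 340 @ $10.05 + 171 @ $10.40 + 259 @ $6.60 + 41 @ $6.20 = $7,159.00
LIFO COGS: 297 @ $6.20 + 259 @ $6.60 + 171 @ $10.40 + 84 @ $10.05 = $6,173.40
Difference = |$7,159.00 − $6,173.40| = $985.60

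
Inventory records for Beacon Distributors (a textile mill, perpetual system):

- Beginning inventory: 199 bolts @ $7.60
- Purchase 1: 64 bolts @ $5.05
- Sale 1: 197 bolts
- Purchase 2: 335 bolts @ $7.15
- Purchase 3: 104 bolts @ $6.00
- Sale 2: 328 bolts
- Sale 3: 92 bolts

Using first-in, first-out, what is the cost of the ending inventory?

Sale 1 (197) [FIFO — oldest first]: 197 @ $7.60 = $1,497.20
Sale 2 (328) [FIFO — oldest first]: 2 @ $7.60 + 64 @ $5.05 + 262 @ $7.15 = $2,211.70
Sale 3 (92) [FIFO — oldest first]: 73 @ $7.15 + 19 @ $6.00 = $635.95
Total COGS = $1,497.20 + $2,211.70 + $635.95 = $4,344.85
Ending inventory: 85 @ $6.00 = $510.00

Ending inventory = $510.00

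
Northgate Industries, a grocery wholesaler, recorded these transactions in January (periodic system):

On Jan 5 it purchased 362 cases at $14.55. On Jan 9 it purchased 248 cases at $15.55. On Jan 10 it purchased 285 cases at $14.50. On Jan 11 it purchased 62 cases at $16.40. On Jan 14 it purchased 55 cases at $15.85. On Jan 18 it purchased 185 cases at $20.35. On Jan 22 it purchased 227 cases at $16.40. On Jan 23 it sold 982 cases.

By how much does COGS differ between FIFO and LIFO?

$1,451.95

FIFO COGS: 362 @ $14.55 + 248 @ $15.55 + 285 @ $14.50 + 62 @ $16.40 + 25 @ $15.85 = $14,669.05
LIFO COGS: 227 @ $16.40 + 185 @ $20.35 + 55 @ $15.85 + 62 @ $16.40 + 285 @ $14.50 + 168 @ $15.55 = $16,121.00
Difference = |$14,669.05 − $16,121.00| = $1,451.95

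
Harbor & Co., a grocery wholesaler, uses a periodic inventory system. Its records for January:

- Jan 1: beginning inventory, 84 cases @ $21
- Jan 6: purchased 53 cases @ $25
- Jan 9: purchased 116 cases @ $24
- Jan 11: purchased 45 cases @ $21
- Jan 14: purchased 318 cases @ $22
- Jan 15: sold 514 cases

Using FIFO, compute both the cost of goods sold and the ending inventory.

Jan 15, 514 sold [FIFO — oldest first]: 84 @ $21 + 53 @ $25 + 116 @ $24 + 45 @ $21 + 216 @ $22 = $11,570
Ending inventory: 102 @ $22 = $2,244
Check: goods available $13,814 = COGS $11,570 + ending $2,244

COGS = $11,570; ending inventory = $2,244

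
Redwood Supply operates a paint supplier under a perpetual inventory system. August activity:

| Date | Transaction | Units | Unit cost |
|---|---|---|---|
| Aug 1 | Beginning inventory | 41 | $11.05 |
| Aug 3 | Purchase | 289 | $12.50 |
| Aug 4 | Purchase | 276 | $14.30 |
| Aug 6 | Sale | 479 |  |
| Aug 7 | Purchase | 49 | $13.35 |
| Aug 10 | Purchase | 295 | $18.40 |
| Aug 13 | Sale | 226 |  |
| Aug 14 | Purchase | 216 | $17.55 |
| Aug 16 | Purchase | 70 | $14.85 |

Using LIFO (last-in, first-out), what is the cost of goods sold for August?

COGS = $10,642.70

Aug 6, 479 sold [LIFO — newest first]: 276 @ $14.30 + 203 @ $12.50 = $6,484.30
Aug 13, 226 sold [LIFO — newest first]: 226 @ $18.40 = $4,158.40
Total COGS = $6,484.30 + $4,158.40 = $10,642.70
Ending inventory: 41 @ $11.05 + 86 @ $12.50 + 49 @ $13.35 + 69 @ $18.40 + 216 @ $17.55 + 70 @ $14.85 = $8,282.10
Check: goods available $18,924.80 = COGS $10,642.70 + ending $8,282.10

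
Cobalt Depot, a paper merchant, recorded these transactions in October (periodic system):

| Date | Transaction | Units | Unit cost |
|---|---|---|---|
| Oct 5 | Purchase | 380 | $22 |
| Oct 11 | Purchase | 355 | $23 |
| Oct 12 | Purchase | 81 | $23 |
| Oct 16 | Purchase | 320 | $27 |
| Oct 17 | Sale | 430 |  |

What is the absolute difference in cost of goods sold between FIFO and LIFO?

FIFO COGS: 380 @ $22 + 50 @ $23 = $9,510
LIFO COGS: 320 @ $27 + 81 @ $23 + 29 @ $23 = $11,170
Difference = |$9,510 − $11,170| = $1,660

$1,660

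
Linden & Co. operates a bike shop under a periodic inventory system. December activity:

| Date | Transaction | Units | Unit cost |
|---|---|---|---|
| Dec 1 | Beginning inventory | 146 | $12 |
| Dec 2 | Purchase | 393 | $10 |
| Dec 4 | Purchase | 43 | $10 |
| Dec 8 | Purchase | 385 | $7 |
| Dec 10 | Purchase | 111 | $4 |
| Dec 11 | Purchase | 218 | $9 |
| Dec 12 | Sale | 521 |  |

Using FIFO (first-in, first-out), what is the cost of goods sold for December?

COGS = $5,502

Dec 12, 521 sold [FIFO — oldest first]: 146 @ $12 + 375 @ $10 = $5,502
Ending inventory: 18 @ $10 + 43 @ $10 + 385 @ $7 + 111 @ $4 + 218 @ $9 = $5,711
Check: goods available $11,213 = COGS $5,502 + ending $5,711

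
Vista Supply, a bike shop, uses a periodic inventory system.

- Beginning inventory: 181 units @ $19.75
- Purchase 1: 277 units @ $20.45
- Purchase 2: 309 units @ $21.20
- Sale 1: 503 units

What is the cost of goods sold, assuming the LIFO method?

Sale 1 (503) [LIFO — newest first]: 309 @ $21.20 + 194 @ $20.45 = $10,518.10
Ending inventory: 181 @ $19.75 + 83 @ $20.45 = $5,272.10

COGS = $10,518.10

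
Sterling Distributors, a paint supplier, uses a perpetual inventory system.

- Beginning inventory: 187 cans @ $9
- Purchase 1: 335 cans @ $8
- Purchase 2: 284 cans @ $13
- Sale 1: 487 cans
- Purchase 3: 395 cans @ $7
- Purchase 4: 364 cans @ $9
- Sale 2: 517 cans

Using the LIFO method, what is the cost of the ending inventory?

Ending inventory = $4,433

Sale 1 (487) [LIFO — newest first]: 284 @ $13 + 203 @ $8 = $5,316
Sale 2 (517) [LIFO — newest first]: 364 @ $9 + 153 @ $7 = $4,347
Total COGS = $5,316 + $4,347 = $9,663
Ending inventory: 187 @ $9 + 132 @ $8 + 242 @ $7 = $4,433
Check: goods available $14,096 = COGS $9,663 + ending $4,433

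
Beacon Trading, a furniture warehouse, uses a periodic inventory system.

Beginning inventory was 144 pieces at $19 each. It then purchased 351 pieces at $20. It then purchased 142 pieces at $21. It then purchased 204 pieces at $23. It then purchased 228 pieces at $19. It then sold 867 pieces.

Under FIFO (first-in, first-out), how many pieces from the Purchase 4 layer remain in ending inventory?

Sale 1 (867) [FIFO — oldest first]: 144 @ $19 + 351 @ $20 + 142 @ $21 + 204 @ $23 + 26 @ $19 = $17,924
Ending inventory: 202 @ $19 = $3,838
Check: goods available $21,762 = COGS $17,924 + ending $3,838

202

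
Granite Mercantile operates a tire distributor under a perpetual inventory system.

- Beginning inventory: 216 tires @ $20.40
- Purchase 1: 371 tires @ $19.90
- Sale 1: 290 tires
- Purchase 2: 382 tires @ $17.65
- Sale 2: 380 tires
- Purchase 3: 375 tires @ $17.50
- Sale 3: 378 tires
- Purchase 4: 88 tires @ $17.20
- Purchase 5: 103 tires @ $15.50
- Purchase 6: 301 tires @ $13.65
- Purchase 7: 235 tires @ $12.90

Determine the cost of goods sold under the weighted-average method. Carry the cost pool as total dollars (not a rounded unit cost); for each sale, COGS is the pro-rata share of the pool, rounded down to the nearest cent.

COGS = $19,754.59

After Beginning: 216 on hand, pool $4,406.40 (≈ $20.4000 each)
After Purchase 1: 587 on hand, pool $11,789.30 (≈ $20.0840 each)
Sale 1, sell 290: 290/587 × $11,789.30 → $5,824.35
After Purchase 2: 679 on hand, pool $12,707.25 (≈ $18.7147 each)
Sale 2, sell 380: 380/679 × $12,707.25 → $7,111.56
After Purchase 3: 674 on hand, pool $12,158.19 (≈ $18.0389 each)
Sale 3, sell 378: 378/674 × $12,158.19 → $6,818.68
After Purchase 4: 384 on hand, pool $6,853.11 (≈ $17.8466 each)
After Purchase 5: 487 on hand, pool $8,449.61 (≈ $17.3503 each)
After Purchase 6: 788 on hand, pool $12,558.26 (≈ $15.9369 each)
After Purchase 7: 1023 on hand, pool $15,589.76 (≈ $15.2393 each)
Total COGS = $5,824.35 + $7,111.56 + $6,818.68 = $19,754.59
Ending inventory (cost pool remaining) = $15,589.76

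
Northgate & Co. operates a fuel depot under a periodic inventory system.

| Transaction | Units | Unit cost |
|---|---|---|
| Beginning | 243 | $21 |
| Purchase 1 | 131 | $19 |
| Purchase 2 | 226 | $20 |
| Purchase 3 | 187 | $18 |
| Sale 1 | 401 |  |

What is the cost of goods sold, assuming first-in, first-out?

Sale 1 (401) [FIFO — oldest first]: 243 @ $21 + 131 @ $19 + 27 @ $20 = $8,132
Ending inventory: 199 @ $20 + 187 @ $18 = $7,346

COGS = $8,132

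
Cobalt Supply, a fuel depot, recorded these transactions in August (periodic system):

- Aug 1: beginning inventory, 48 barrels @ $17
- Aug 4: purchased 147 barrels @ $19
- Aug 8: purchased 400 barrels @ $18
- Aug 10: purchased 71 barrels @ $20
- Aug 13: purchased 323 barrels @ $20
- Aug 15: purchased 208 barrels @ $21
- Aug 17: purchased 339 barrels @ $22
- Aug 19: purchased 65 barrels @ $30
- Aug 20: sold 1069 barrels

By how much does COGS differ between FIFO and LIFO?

FIFO COGS: 48 @ $17 + 147 @ $19 + 400 @ $18 + 71 @ $20 + 323 @ $20 + 80 @ $21 = $20,369
LIFO COGS: 65 @ $30 + 339 @ $22 + 208 @ $21 + 323 @ $20 + 71 @ $20 + 63 @ $18 = $22,790
Difference = |$20,369 − $22,790| = $2,421

$2,421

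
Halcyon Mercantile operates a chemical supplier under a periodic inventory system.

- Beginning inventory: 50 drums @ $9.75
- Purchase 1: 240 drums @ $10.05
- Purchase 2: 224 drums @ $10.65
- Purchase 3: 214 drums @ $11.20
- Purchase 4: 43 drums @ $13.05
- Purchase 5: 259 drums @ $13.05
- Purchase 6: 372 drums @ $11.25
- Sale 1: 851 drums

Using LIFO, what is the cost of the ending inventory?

Ending inventory = $5,699.50

Sale 1 (851) [LIFO — newest first]: 372 @ $11.25 + 259 @ $13.05 + 43 @ $13.05 + 177 @ $11.20 = $10,108.50
Ending inventory: 50 @ $9.75 + 240 @ $10.05 + 224 @ $10.65 + 37 @ $11.20 = $5,699.50
Check: goods available $15,808.00 = COGS $10,108.50 + ending $5,699.50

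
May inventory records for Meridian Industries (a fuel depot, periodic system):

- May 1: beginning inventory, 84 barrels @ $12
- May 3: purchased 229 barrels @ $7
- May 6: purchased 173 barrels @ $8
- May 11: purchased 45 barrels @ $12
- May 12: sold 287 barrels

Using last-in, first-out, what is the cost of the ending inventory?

Ending inventory = $2,128

May 12, 287 sold [LIFO — newest first]: 45 @ $12 + 173 @ $8 + 69 @ $7 = $2,407
Ending inventory: 84 @ $12 + 160 @ $7 = $2,128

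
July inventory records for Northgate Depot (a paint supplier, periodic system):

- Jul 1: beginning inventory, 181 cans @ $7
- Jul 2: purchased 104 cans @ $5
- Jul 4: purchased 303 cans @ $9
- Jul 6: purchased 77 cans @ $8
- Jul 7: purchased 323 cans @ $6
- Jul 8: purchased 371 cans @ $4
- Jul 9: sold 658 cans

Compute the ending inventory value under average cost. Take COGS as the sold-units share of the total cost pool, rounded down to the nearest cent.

Jul 9, sell 658: 658/1359 × $8,552.00 → $4,140.70
Ending inventory (cost pool remaining) = $4,411.30
Check: goods available $8,552.00 = COGS $4,140.70 + ending $4,411.30

Ending inventory = $4,411.30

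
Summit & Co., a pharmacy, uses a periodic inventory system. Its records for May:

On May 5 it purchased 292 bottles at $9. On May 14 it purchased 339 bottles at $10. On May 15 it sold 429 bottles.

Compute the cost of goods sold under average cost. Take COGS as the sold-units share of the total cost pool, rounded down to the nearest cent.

May 15, sell 429: 429/631 × $6,018.00 → $4,091.47
Ending inventory (cost pool remaining) = $1,926.53
Check: goods available $6,018.00 = COGS $4,091.47 + ending $1,926.53

COGS = $4,091.47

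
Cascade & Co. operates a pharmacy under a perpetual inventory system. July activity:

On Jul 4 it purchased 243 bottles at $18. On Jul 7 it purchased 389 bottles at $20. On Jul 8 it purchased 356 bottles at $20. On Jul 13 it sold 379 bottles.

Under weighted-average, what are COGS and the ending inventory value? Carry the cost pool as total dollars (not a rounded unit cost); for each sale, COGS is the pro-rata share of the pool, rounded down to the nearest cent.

COGS = $7,393.56; ending inventory = $11,880.44

After Jul 4: 243 on hand, pool $4,374.00 (≈ $18.0000 each)
After Jul 7: 632 on hand, pool $12,154.00 (≈ $19.2310 each)
After Jul 8: 988 on hand, pool $19,274.00 (≈ $19.5081 each)
Jul 13, sell 379: 379/988 × $19,274.00 → $7,393.56
Ending inventory (cost pool remaining) = $11,880.44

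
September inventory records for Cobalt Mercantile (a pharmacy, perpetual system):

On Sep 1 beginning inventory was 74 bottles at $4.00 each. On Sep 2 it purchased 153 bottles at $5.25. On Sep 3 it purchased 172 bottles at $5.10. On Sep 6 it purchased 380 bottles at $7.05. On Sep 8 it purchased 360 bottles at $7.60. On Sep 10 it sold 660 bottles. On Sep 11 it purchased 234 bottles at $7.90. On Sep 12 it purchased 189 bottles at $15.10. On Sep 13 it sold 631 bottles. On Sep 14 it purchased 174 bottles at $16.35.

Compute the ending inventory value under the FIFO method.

Sep 10, 660 sold [FIFO — oldest first]: 74 @ $4.00 + 153 @ $5.25 + 172 @ $5.10 + 261 @ $7.05 = $3,816.50
Sep 13, 631 sold [FIFO — oldest first]: 119 @ $7.05 + 360 @ $7.60 + 152 @ $7.90 = $4,775.75
Total COGS = $3,816.50 + $4,775.75 = $8,592.25
Ending inventory: 82 @ $7.90 + 189 @ $15.10 + 174 @ $16.35 = $6,346.60
Check: goods available $14,938.85 = COGS $8,592.25 + ending $6,346.60

Ending inventory = $6,346.60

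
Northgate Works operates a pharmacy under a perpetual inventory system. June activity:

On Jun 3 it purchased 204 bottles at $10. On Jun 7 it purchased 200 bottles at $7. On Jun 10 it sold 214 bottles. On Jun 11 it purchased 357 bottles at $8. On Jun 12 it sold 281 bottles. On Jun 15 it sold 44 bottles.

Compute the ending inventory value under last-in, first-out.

Ending inventory = $2,156

Jun 10, 214 sold [LIFO — newest first]: 200 @ $7 + 14 @ $10 = $1,540
Jun 12, 281 sold [LIFO — newest first]: 281 @ $8 = $2,248
Jun 15, 44 sold [LIFO — newest first]: 44 @ $8 = $352
Total COGS = $1,540 + $2,248 + $352 = $4,140
Ending inventory: 190 @ $10 + 32 @ $8 = $2,156
Check: goods available $6,296 = COGS $4,140 + ending $2,156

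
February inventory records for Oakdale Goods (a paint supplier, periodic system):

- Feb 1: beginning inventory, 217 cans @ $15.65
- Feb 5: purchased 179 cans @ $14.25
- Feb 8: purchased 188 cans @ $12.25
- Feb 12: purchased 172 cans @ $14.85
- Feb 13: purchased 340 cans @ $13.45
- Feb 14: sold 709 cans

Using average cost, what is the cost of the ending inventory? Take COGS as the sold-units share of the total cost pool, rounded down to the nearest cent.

Ending inventory = $5,429.66

Feb 14, sell 709: 709/1096 × $15,377.00 → $9,947.34
Ending inventory (cost pool remaining) = $5,429.66
Check: goods available $15,377.00 = COGS $9,947.34 + ending $5,429.66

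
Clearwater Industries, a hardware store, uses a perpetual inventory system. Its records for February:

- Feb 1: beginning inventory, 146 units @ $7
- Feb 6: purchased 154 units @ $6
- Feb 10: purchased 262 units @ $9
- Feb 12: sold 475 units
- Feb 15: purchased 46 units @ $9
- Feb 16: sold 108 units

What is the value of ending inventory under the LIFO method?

Feb 12, 475 sold [LIFO — newest first]: 262 @ $9 + 154 @ $6 + 59 @ $7 = $3,695
Feb 16, 108 sold [LIFO — newest first]: 46 @ $9 + 62 @ $7 = $848
Total COGS = $3,695 + $848 = $4,543
Ending inventory: 25 @ $7 = $175
Check: goods available $4,718 = COGS $4,543 + ending $175

Ending inventory = $175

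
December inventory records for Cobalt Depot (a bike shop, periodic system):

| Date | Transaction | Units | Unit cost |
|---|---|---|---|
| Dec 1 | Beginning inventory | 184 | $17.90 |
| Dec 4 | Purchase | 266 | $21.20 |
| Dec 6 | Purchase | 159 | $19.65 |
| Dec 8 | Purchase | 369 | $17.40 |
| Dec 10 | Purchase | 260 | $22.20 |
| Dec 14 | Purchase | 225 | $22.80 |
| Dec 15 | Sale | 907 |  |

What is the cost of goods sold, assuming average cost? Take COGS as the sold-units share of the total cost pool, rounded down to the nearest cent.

COGS = $18,214.24

Dec 15, sell 907: 907/1463 × $29,379.75 → $18,214.24
Ending inventory (cost pool remaining) = $11,165.51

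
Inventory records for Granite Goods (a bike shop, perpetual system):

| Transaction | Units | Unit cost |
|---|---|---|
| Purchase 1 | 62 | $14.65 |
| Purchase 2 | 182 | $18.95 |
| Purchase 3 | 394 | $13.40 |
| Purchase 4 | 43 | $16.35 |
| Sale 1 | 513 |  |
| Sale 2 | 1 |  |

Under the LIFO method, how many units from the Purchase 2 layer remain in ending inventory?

105

Sale 1 (513) [LIFO — newest first]: 43 @ $16.35 + 394 @ $13.40 + 76 @ $18.95 = $7,422.85
Sale 2 (1) [LIFO — newest first]: 1 @ $18.95 = $18.95
Total COGS = $7,422.85 + $18.95 = $7,441.80
Ending inventory: 62 @ $14.65 + 105 @ $18.95 = $2,898.05
Check: goods available $10,339.85 = COGS $7,441.80 + ending $2,898.05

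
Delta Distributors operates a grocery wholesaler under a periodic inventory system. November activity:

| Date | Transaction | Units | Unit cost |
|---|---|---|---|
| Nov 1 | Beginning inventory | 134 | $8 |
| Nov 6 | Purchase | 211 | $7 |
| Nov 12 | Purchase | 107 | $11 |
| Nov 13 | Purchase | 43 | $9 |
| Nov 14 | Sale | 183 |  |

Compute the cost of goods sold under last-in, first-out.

COGS = $1,795

Nov 14, 183 sold [LIFO — newest first]: 43 @ $9 + 107 @ $11 + 33 @ $7 = $1,795
Ending inventory: 134 @ $8 + 178 @ $7 = $2,318
Check: goods available $4,113 = COGS $1,795 + ending $2,318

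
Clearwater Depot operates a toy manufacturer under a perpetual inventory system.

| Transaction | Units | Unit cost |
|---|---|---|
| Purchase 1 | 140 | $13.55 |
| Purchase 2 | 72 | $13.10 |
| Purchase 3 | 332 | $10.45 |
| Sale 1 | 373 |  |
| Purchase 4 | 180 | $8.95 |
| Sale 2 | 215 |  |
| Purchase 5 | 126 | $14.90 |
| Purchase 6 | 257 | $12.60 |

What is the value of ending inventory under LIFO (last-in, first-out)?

Ending inventory = $6,958.40

Sale 1 (373) [LIFO — newest first]: 332 @ $10.45 + 41 @ $13.10 = $4,006.50
Sale 2 (215) [LIFO — newest first]: 180 @ $8.95 + 31 @ $13.10 + 4 @ $13.55 = $2,071.30
Total COGS = $4,006.50 + $2,071.30 = $6,077.80
Ending inventory: 136 @ $13.55 + 126 @ $14.90 + 257 @ $12.60 = $6,958.40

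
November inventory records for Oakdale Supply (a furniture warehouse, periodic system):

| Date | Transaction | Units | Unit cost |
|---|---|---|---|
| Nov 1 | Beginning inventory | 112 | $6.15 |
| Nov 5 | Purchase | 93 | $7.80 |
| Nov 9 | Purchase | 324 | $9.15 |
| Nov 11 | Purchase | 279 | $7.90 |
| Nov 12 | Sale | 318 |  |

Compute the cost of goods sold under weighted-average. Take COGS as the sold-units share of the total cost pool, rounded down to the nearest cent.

Nov 12, sell 318: 318/808 × $6,582.90 → $2,590.79
Ending inventory (cost pool remaining) = $3,992.11
Check: goods available $6,582.90 = COGS $2,590.79 + ending $3,992.11

COGS = $2,590.79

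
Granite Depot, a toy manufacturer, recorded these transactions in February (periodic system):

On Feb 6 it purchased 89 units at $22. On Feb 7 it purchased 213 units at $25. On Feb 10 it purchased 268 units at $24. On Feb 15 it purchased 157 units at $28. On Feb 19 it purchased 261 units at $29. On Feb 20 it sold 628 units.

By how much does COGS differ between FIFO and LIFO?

FIFO COGS: 89 @ $22 + 213 @ $25 + 268 @ $24 + 58 @ $28 = $15,339
LIFO COGS: 261 @ $29 + 157 @ $28 + 210 @ $24 = $17,005
Difference = |$15,339 − $17,005| = $1,666

$1,666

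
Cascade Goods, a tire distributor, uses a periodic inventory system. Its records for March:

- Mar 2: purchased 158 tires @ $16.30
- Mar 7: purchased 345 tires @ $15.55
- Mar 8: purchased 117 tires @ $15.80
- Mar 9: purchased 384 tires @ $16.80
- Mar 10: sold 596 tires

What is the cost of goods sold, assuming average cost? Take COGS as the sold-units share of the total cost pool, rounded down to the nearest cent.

Mar 10, sell 596: 596/1004 × $16,239.95 → $9,640.44
Ending inventory (cost pool remaining) = $6,599.51
Check: goods available $16,239.95 = COGS $9,640.44 + ending $6,599.51

COGS = $9,640.44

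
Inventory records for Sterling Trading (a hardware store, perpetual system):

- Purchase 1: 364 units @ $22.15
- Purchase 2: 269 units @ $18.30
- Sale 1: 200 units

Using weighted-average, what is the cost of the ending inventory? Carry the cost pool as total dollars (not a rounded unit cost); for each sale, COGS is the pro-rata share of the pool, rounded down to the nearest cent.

After Purchase 1: 364 on hand, pool $8,062.60 (≈ $22.1500 each)
After Purchase 2: 633 on hand, pool $12,985.30 (≈ $20.5139 each)
Sale 1, sell 200: 200/633 × $12,985.30 → $4,102.78
Ending inventory (cost pool remaining) = $8,882.52
Check: goods available $12,985.30 = COGS $4,102.78 + ending $8,882.52

Ending inventory = $8,882.52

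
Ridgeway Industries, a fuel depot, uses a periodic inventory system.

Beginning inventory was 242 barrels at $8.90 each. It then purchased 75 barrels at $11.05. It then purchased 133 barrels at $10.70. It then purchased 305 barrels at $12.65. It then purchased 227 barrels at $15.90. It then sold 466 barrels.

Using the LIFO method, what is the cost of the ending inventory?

Ending inventory = $5,240.55

Sale 1 (466) [LIFO — newest first]: 227 @ $15.90 + 239 @ $12.65 = $6,632.65
Ending inventory: 242 @ $8.90 + 75 @ $11.05 + 133 @ $10.70 + 66 @ $12.65 = $5,240.55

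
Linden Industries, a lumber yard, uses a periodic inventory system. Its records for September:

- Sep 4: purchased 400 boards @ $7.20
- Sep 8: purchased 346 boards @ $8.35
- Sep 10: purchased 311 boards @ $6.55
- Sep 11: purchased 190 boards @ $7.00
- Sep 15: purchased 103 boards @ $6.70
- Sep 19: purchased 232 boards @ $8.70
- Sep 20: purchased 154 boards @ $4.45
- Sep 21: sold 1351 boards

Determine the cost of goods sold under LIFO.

Sep 21, 1351 sold [LIFO — newest first]: 154 @ $4.45 + 232 @ $8.70 + 103 @ $6.70 + 190 @ $7.00 + 311 @ $6.55 + 346 @ $8.35 + 15 @ $7.20 = $9,757.95
Ending inventory: 385 @ $7.20 = $2,772.00
Check: goods available $12,529.95 = COGS $9,757.95 + ending $2,772.00

COGS = $9,757.95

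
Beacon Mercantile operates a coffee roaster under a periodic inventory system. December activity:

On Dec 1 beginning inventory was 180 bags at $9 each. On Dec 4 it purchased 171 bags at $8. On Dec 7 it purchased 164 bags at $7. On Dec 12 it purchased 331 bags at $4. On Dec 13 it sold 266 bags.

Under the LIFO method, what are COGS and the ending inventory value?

Dec 13, 266 sold [LIFO — newest first]: 266 @ $4 = $1,064
Ending inventory: 180 @ $9 + 171 @ $8 + 164 @ $7 + 65 @ $4 = $4,396
Check: goods available $5,460 = COGS $1,064 + ending $4,396

COGS = $1,064; ending inventory = $4,396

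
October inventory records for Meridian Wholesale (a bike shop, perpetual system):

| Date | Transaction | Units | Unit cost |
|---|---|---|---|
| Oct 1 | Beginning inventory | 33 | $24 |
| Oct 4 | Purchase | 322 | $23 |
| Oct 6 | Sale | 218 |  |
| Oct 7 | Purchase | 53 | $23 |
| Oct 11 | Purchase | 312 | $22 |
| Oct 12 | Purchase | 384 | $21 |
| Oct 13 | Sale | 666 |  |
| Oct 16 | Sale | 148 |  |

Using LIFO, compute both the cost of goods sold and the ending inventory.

COGS = $22,656; ending inventory = $1,689

Oct 6, 218 sold [LIFO — newest first]: 218 @ $23 = $5,014
Oct 13, 666 sold [LIFO — newest first]: 384 @ $21 + 282 @ $22 = $14,268
Oct 16, 148 sold [LIFO — newest first]: 30 @ $22 + 53 @ $23 + 65 @ $23 = $3,374
Total COGS = $5,014 + $14,268 + $3,374 = $22,656
Ending inventory: 33 @ $24 + 39 @ $23 = $1,689
Check: goods available $24,345 = COGS $22,656 + ending $1,689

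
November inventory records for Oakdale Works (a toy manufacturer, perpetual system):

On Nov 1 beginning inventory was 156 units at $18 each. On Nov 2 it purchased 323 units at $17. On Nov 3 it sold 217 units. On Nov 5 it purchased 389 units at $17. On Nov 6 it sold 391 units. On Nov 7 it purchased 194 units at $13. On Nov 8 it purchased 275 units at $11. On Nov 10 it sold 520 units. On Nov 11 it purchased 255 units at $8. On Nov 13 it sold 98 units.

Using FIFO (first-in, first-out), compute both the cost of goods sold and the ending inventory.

Nov 3, 217 sold [FIFO — oldest first]: 156 @ $18 + 61 @ $17 = $3,845
Nov 6, 391 sold [FIFO — oldest first]: 262 @ $17 + 129 @ $17 = $6,647
Nov 10, 520 sold [FIFO — oldest first]: 260 @ $17 + 194 @ $13 + 66 @ $11 = $7,668
Nov 13, 98 sold [FIFO — oldest first]: 98 @ $11 = $1,078
Total COGS = $3,845 + $6,647 + $7,668 + $1,078 = $19,238
Ending inventory: 111 @ $11 + 255 @ $8 = $3,261

COGS = $19,238; ending inventory = $3,261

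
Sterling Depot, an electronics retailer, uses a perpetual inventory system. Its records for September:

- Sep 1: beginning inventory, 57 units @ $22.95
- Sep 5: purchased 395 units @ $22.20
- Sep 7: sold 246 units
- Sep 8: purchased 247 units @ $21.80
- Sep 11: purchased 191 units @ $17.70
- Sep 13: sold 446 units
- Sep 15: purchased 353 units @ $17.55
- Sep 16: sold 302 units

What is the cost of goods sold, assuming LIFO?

COGS = $19,704.20

Sep 7, 246 sold [LIFO — newest first]: 246 @ $22.20 = $5,461.20
Sep 13, 446 sold [LIFO — newest first]: 191 @ $17.70 + 247 @ $21.80 + 8 @ $22.20 = $8,942.90
Sep 16, 302 sold [LIFO — newest first]: 302 @ $17.55 = $5,300.10
Total COGS = $5,461.20 + $8,942.90 + $5,300.10 = $19,704.20
Ending inventory: 57 @ $22.95 + 141 @ $22.20 + 51 @ $17.55 = $5,333.40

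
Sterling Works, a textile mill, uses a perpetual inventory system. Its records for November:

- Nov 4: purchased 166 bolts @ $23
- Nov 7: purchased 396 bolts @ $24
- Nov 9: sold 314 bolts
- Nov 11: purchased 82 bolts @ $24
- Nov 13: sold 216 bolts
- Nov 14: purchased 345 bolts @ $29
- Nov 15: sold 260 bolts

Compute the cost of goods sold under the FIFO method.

Nov 9, 314 sold [FIFO — oldest first]: 166 @ $23 + 148 @ $24 = $7,370
Nov 13, 216 sold [FIFO — oldest first]: 216 @ $24 = $5,184
Nov 15, 260 sold [FIFO — oldest first]: 32 @ $24 + 82 @ $24 + 146 @ $29 = $6,970
Total COGS = $7,370 + $5,184 + $6,970 = $19,524
Ending inventory: 199 @ $29 = $5,771
Check: goods available $25,295 = COGS $19,524 + ending $5,771

COGS = $19,524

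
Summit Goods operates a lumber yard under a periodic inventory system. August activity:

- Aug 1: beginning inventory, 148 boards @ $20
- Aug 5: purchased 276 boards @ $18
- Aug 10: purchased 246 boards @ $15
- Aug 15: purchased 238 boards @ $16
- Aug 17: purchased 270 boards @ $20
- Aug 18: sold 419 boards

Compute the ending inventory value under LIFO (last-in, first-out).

Ending inventory = $13,042

Aug 18, 419 sold [LIFO — newest first]: 270 @ $20 + 149 @ $16 = $7,784
Ending inventory: 148 @ $20 + 276 @ $18 + 246 @ $15 + 89 @ $16 = $13,042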